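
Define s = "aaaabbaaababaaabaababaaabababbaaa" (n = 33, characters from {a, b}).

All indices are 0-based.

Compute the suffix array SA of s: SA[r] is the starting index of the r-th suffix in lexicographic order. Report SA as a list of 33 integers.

[32, 31, 30, 0, 12, 6, 21, 1, 13, 7, 16, 22, 2, 10, 19, 14, 8, 17, 23, 25, 27, 3, 29, 11, 5, 20, 15, 9, 18, 24, 26, 28, 4]

rank | idx | suffix
   0 |  32 | a
   1 |  31 | aa
   2 |  30 | aaa
   3 |   0 | aaaabbaaababaaabaababaaabababbaaa
   4 |  12 | aaabaababaaabababbaaa
   5 |   6 | aaababaaabaababaaabababbaaa
   6 |  21 | aaabababbaaa
   7 |   1 | aaabbaaababaaabaababaaabababbaaa
   8 |  13 | aabaababaaabababbaaa
   9 |   7 | aababaaabaababaaabababbaaa
  10 |  16 | aababaaabababbaaa
  11 |  22 | aabababbaaa
  12 |   2 | aabbaaababaaabaababaaabababbaaa
  13 |  10 | abaaabaababaaabababbaaa
  14 |  19 | abaaabababbaaa
  15 |  14 | abaababaaabababbaaa
  16 |   8 | ababaaabaababaaabababbaaa
  17 |  17 | ababaaabababbaaa
  18 |  23 | abababbaaa
  19 |  25 | ababbaaa
  20 |  27 | abbaaa
  21 |   3 | abbaaababaaabaababaaabababbaaa
  22 |  29 | baaa
  23 |  11 | baaabaababaaabababbaaa
  24 |   5 | baaababaaabaababaaabababbaaa
  25 |  20 | baaabababbaaa
  26 |  15 | baababaaabababbaaa
  27 |   9 | babaaabaababaaabababbaaa
  28 |  18 | babaaabababbaaa
  29 |  24 | bababbaaa
  30 |  26 | babbaaa
  31 |  28 | bbaaa
  32 |   4 | bbaaababaaabaababaaabababbaaa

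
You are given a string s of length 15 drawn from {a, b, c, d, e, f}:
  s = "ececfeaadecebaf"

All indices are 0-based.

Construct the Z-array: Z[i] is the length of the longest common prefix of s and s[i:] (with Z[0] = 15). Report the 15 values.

Z[0]=15
i=1: fresh scan; Z[1]=0
i=2: fresh scan; Z[2]=2 extend→box=[2,4)
i=3: min(r-i=1, Z[1]=0)=0; Z[3]=0
i=4: fresh scan; Z[4]=0
i=5: fresh scan; Z[5]=1 extend→box=[5,6)
i=6: fresh scan; Z[6]=0
i=7: fresh scan; Z[7]=0
i=8: fresh scan; Z[8]=0
i=9: fresh scan; Z[9]=3 extend→box=[9,12)
i=10: min(r-i=2, Z[1]=0)=0; Z[10]=0
i=11: min(r-i=1, Z[2]=2)=1; Z[11]=1
i=12: fresh scan; Z[12]=0
i=13: fresh scan; Z[13]=0
i=14: fresh scan; Z[14]=0

[15, 0, 2, 0, 0, 1, 0, 0, 0, 3, 0, 1, 0, 0, 0]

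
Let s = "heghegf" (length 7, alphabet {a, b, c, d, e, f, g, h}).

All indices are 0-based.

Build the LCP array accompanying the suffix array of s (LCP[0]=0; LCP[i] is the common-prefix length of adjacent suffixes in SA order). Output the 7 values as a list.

rank→(start, suffix):
  0 → (4, 'egf')
  1 → (1, 'eghegf')
  2 → (6, 'f')
  3 → (5, 'gf')
  4 → (2, 'ghegf')
  5 → (3, 'hegf')
  6 → (0, 'heghegf')

SA = [4, 1, 6, 5, 2, 3, 0]
i: (SA[i-1],SA[i]) lcp shared
  1: (4,1) 2 'eg'
  2: (1,6) 0 ''
  3: (6,5) 0 ''
  4: (5,2) 1 'g'
  5: (2,3) 0 ''
  6: (3,0) 3 'heg'

[0, 2, 0, 0, 1, 0, 3]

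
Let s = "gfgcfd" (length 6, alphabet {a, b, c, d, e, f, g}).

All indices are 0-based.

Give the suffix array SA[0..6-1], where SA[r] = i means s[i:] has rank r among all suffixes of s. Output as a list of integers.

[3, 5, 4, 1, 2, 0]

rank | idx | suffix
   0 |   3 | cfd
   1 |   5 | d
   2 |   4 | fd
   3 |   1 | fgcfd
   4 |   2 | gcfd
   5 |   0 | gfgcfd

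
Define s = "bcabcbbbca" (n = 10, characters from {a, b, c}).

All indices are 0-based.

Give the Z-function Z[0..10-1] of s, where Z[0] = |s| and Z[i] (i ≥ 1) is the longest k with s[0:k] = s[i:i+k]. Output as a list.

[10, 0, 0, 2, 0, 1, 1, 3, 0, 0]

Z[0]=10
i=1: i≥r, start 0; Z[1]=0
i=2: i≥r, start 0; Z[2]=0
i=3: i≥r, start 0; Z[3]=2 extend→box=[3,5)
i=4: min(r-i=1, Z[1]=0)=0; Z[4]=0
i=5: i≥r, start 0; Z[5]=1 extend→box=[5,6)
i=6: i≥r, start 0; Z[6]=1 extend→box=[6,7)
i=7: i≥r, start 0; Z[7]=3 extend→box=[7,10)
i=8: min(r-i=2, Z[1]=0)=0; Z[8]=0
i=9: min(r-i=1, Z[2]=0)=0; Z[9]=0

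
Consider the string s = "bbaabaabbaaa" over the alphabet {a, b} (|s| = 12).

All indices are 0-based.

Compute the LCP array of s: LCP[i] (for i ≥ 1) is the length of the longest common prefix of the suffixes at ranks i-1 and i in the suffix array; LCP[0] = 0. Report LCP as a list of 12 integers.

rank→(start, suffix):
  0 → (11, 'a')
  1 → (10, 'aa')
  2 → (9, 'aaa')
  3 → (2, 'aabaabbaaa')
  4 → (5, 'aabbaaa')
  5 → (3, 'abaabbaaa')
  6 → (6, 'abbaaa')
  7 → (8, 'baaa')
  8 → (1, 'baabaabbaaa')
  9 → (4, 'baabbaaa')
  10 → (7, 'bbaaa')
  11 → (0, 'bbaabaabbaaa')

SA = [11, 10, 9, 2, 5, 3, 6, 8, 1, 4, 7, 0]
i: (SA[i-1],SA[i]) lcp shared
  1: (11,10) 1 'a'
  2: (10,9) 2 'aa'
  3: (9,2) 2 'aa'
  4: (2,5) 3 'aab'
  5: (5,3) 1 'a'
  6: (3,6) 2 'ab'
  7: (6,8) 0 ''
  8: (8,1) 3 'baa'
  9: (1,4) 4 'baab'
  10: (4,7) 1 'b'
  11: (7,0) 4 'bbaa'

[0, 1, 2, 2, 3, 1, 2, 0, 3, 4, 1, 4]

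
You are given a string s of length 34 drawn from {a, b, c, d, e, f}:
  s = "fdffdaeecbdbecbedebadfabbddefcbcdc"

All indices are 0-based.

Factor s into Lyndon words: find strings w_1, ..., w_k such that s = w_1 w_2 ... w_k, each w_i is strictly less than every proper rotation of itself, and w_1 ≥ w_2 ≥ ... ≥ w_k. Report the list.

["f", "dff", "d", "aeecbdbecbedeb", "adf", "abbddefcbcdc"]

emit factor 1: 'f' (i=0, period=1)
emit factor 2: 'dff' (i=1, period=3)
emit factor 3: 'd' (i=4, period=1)
emit factor 4: 'aeecbdbecbedeb' (i=5, period=14)
emit factor 5: 'adf' (i=19, period=3)
emit factor 6: 'abbddefcbcdc' (i=22, period=12)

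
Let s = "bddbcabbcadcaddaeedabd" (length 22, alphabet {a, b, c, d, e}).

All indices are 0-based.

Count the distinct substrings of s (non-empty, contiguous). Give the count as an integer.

rank→(start, suffix):
  0 → (5, 'abbcadcaddaeedabd')
  1 → (19, 'abd')
  2 → (9, 'adcaddaeedabd')
  3 → (12, 'addaeedabd')
  4 → (15, 'aeedabd')
  5 → (6, 'bbcadcaddaeedabd')
  6 → (3, 'bcabbcadcaddaeedabd')
  7 → (7, 'bcadcaddaeedabd')
  8 → (20, 'bd')
  9 → (0, 'bddbcabbcadcaddaeedabd')
  10 → (4, 'cabbcadcaddaeedabd')
  11 → (8, 'cadcaddaeedabd')
  12 → (11, 'caddaeedabd')
  13 → (21, 'd')
  14 → (18, 'dabd')
  15 → (14, 'daeedabd')
  16 → (2, 'dbcabbcadcaddaeedabd')
  17 → (10, 'dcaddaeedabd')
  18 → (13, 'ddaeedabd')
  19 → (1, 'ddbcabbcadcaddaeedabd')
  20 → (17, 'edabd')
  21 → (16, 'eedabd')

SA = [5, 19, 9, 12, 15, 6, 3, 7, 20, 0, 4, 8, 11, 21, 18, 14, 2, 10, 13, 1, 17, 16]
rank  pair      lcp
   1  s[5:],s[19:]  2  'ab'
   2  s[19:],s[9:]  1  'a'
   3  s[9:],s[12:]  2  'ad'
   4  s[12:],s[15:]  1  'a'
   5  s[15:],s[6:]  0  ''
   6  s[6:],s[3:]  1  'b'
   7  s[3:],s[7:]  3  'bca'
   8  s[7:],s[20:]  1  'b'
   9  s[20:],s[0:]  2  'bd'
  10  s[0:],s[4:]  0  ''
  11  s[4:],s[8:]  2  'ca'
  12  s[8:],s[11:]  3  'cad'
  13  s[11:],s[21:]  0  ''
  14  s[21:],s[18:]  1  'd'
  15  s[18:],s[14:]  2  'da'
  16  s[14:],s[2:]  1  'd'
  17  s[2:],s[10:]  1  'd'
  18  s[10:],s[13:]  1  'd'
  19  s[13:],s[1:]  2  'dd'
  20  s[1:],s[17:]  0  ''
  21  s[17:],s[16:]  1  'e'

n(n+1)/2 = 22·23/2 = 253
Σ LCP = 0 + 2 + 1 + 2 + 1 + 0 + 1 + 3 + 1 + 2 + 0 + 2 + 3 + 0 + 1 + 2 + 1 + 1 + 1 + 2 + 0 + 1 = 27
distinct = 253 − 27 = 226

226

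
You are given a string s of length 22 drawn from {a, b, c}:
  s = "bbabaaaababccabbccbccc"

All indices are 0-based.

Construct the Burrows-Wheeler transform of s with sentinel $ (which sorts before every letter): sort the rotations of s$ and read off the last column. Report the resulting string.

rank  rotation                 last
    0  $bbabaaaababccabbccbccc  c
    1  aaaababccabbccbccc$bbab  b
    2  aaababccabbccbccc$bbaba  a
    3  aababccabbccbccc$bbabaa  a
    4  abaaaababccabbccbccc$bb  b
    5  ababccabbccbccc$bbabaaa  a
    6  abbccbccc$bbabaaaababcc  c
    7  abccabbccbccc$bbabaaaab  b
    8  baaaababccabbccbccc$bba  a
    9  babaaaababccabbccbccc$b  b
   10  babccabbccbccc$bbabaaaa  a
   11  bbabaaaababccabbccbccc$  $
   12  bbccbccc$bbabaaaababcca  a
   13  bccabbccbccc$bbabaaaaba  a
   14  bccbccc$bbabaaaababccab  b
   15  bccc$bbabaaaababccabbcc  c
   16  c$bbabaaaababccabbccbcc  c
   17  cabbccbccc$bbabaaaababc  c
   18  cbccc$bbabaaaababccabbc  c
   19  cc$bbabaaaababccabbccbc  c
   20  ccabbccbccc$bbabaaaabab  b
   21  ccbccc$bbabaaaababccabb  b
   22  ccc$bbabaaaababccabbccb  b

cbaabacbaba$aabcccccbbb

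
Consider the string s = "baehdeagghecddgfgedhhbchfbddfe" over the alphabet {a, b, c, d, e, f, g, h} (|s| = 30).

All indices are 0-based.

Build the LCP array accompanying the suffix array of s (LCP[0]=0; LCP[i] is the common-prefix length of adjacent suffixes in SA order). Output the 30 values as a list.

sorted suffixes:
  #0 SA[0]=1  'aehdeagghecddgfgedhhbchfbddfe'
  #1 SA[1]=6  'agghecddgfgedhhbchfbddfe'
  #2 SA[2]=0  'baehdeagghecddgfgedhhbchfbddfe'
  #3 SA[3]=21  'bchfbddfe'
  #4 SA[4]=25  'bddfe'
  #5 SA[5]=11  'cddgfgedhhbchfbddfe'
  #6 SA[6]=22  'chfbddfe'
  #7 SA[7]=26  'ddfe'
  #8 SA[8]=12  'ddgfgedhhbchfbddfe'
  #9 SA[9]=4  'deagghecddgfgedhhbchfbddfe'
  #10 SA[10]=27  'dfe'
  #11 SA[11]=13  'dgfgedhhbchfbddfe'
  #12 SA[12]=18  'dhhbchfbddfe'
  #13 SA[13]=29  'e'
  #14 SA[14]=5  'eagghecddgfgedhhbchfbddfe'
  #15 SA[15]=10  'ecddgfgedhhbchfbddfe'
  #16 SA[16]=17  'edhhbchfbddfe'
  #17 SA[17]=2  'ehdeagghecddgfgedhhbchfbddfe'
  #18 SA[18]=24  'fbddfe'
  #19 SA[19]=28  'fe'
  #20 SA[20]=15  'fgedhhbchfbddfe'
  #21 SA[21]=16  'gedhhbchfbddfe'
  #22 SA[22]=14  'gfgedhhbchfbddfe'
  #23 SA[23]=7  'gghecddgfgedhhbchfbddfe'
  #24 SA[24]=8  'ghecddgfgedhhbchfbddfe'
  #25 SA[25]=20  'hbchfbddfe'
  #26 SA[26]=3  'hdeagghecddgfgedhhbchfbddfe'
  #27 SA[27]=9  'hecddgfgedhhbchfbddfe'
  #28 SA[28]=23  'hfbddfe'
  #29 SA[29]=19  'hhbchfbddfe'

SA = [1, 6, 0, 21, 25, 11, 22, 26, 12, 4, 27, 13, 18, 29, 5, 10, 17, 2, 24, 28, 15, 16, 14, 7, 8, 20, 3, 9, 23, 19]
rank  pair      lcp
   1  s[1:],s[6:]  1  'a'
   2  s[6:],s[0:]  0  ''
   3  s[0:],s[21:]  1  'b'
   4  s[21:],s[25:]  1  'b'
   5  s[25:],s[11:]  0  ''
   6  s[11:],s[22:]  1  'c'
   7  s[22:],s[26:]  0  ''
   8  s[26:],s[12:]  2  'dd'
   9  s[12:],s[4:]  1  'd'
  10  s[4:],s[27:]  1  'd'
  11  s[27:],s[13:]  1  'd'
  12  s[13:],s[18:]  1  'd'
  13  s[18:],s[29:]  0  ''
  14  s[29:],s[5:]  1  'e'
  15  s[5:],s[10:]  1  'e'
  16  s[10:],s[17:]  1  'e'
  17  s[17:],s[2:]  1  'e'
  18  s[2:],s[24:]  0  ''
  19  s[24:],s[28:]  1  'f'
  20  s[28:],s[15:]  1  'f'
  21  s[15:],s[16:]  0  ''
  22  s[16:],s[14:]  1  'g'
  23  s[14:],s[7:]  1  'g'
  24  s[7:],s[8:]  1  'g'
  25  s[8:],s[20:]  0  ''
  26  s[20:],s[3:]  1  'h'
  27  s[3:],s[9:]  1  'h'
  28  s[9:],s[23:]  1  'h'
  29  s[23:],s[19:]  1  'h'

[0, 1, 0, 1, 1, 0, 1, 0, 2, 1, 1, 1, 1, 0, 1, 1, 1, 1, 0, 1, 1, 0, 1, 1, 1, 0, 1, 1, 1, 1]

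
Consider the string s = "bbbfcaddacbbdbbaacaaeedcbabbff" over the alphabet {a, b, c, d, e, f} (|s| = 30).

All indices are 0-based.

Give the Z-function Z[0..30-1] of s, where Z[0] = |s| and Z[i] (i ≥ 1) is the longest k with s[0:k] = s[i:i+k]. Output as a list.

Z[0]=30
i=1: outside box; Z[1]=2 grow→box=[1,3)
i=2: min(r-i=1, Z[1]=2)=1; Z[2]=1
i=3: outside box; Z[3]=0
i=4: outside box; Z[4]=0
i=5: outside box; Z[5]=0
i=6: outside box; Z[6]=0
i=7: outside box; Z[7]=0
i=8: outside box; Z[8]=0
i=9: outside box; Z[9]=0
i=10: outside box; Z[10]=2 grow→box=[10,12)
i=11: min(r-i=1, Z[1]=2)=1; Z[11]=1
i=12: outside box; Z[12]=0
i=13: outside box; Z[13]=2 grow→box=[13,15)
i=14: min(r-i=1, Z[1]=2)=1; Z[14]=1
i=15: outside box; Z[15]=0
i=16: outside box; Z[16]=0
i=17: outside box; Z[17]=0
i=18: outside box; Z[18]=0
i=19: outside box; Z[19]=0
i=20: outside box; Z[20]=0
i=21: outside box; Z[21]=0
i=22: outside box; Z[22]=0
i=23: outside box; Z[23]=0
i=24: outside box; Z[24]=1 grow→box=[24,25)
i=25: outside box; Z[25]=0
i=26: outside box; Z[26]=2 grow→box=[26,28)
i=27: min(r-i=1, Z[1]=2)=1; Z[27]=1
i=28: outside box; Z[28]=0
i=29: outside box; Z[29]=0

[30, 2, 1, 0, 0, 0, 0, 0, 0, 0, 2, 1, 0, 2, 1, 0, 0, 0, 0, 0, 0, 0, 0, 0, 1, 0, 2, 1, 0, 0]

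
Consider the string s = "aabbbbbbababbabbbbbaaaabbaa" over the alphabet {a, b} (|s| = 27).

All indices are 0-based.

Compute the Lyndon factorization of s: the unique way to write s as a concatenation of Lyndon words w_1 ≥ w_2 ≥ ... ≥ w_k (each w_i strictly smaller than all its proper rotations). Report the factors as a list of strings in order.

emit factor 1: 'aabbbbbbababbabbbbb' (i=0, period=19)
emit factor 2: 'aaaabb' (i=19, period=6)
emit factor 3: 'a' (i=25, period=1)
emit factor 4: 'a' (i=26, period=1)

["aabbbbbbababbabbbbb", "aaaabb", "a", "a"]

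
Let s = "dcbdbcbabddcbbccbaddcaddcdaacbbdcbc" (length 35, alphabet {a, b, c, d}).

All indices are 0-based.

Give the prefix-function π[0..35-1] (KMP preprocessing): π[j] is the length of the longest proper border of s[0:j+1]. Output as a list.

[0, 0, 0, 1, 0, 0, 0, 0, 0, 1, 1, 2, 3, 0, 0, 0, 0, 0, 1, 1, 2, 0, 1, 1, 2, 1, 0, 0, 0, 0, 0, 1, 2, 3, 0]

π[0] = 0
j=1 s[j]='c': π[1]=0 (border '')
j=2 s[j]='b': π[2]=0 (border '')
j=3 s[j]='d': π[3]=1 (border 'd')
j=4 s[j]='b': k: 1→0; π[4]=0 (border '')
j=5 s[j]='c': π[5]=0 (border '')
j=6 s[j]='b': π[6]=0 (border '')
j=7 s[j]='a': π[7]=0 (border '')
j=8 s[j]='b': π[8]=0 (border '')
j=9 s[j]='d': π[9]=1 (border 'd')
j=10 s[j]='d': k: 1→0; π[10]=1 (border 'd')
j=11 s[j]='c': π[11]=2 (border 'dc')
j=12 s[j]='b': π[12]=3 (border 'dcb')
j=13 s[j]='b': k: 3→0; π[13]=0 (border '')
j=14 s[j]='c': π[14]=0 (border '')
j=15 s[j]='c': π[15]=0 (border '')
j=16 s[j]='b': π[16]=0 (border '')
j=17 s[j]='a': π[17]=0 (border '')
j=18 s[j]='d': π[18]=1 (border 'd')
j=19 s[j]='d': k: 1→0; π[19]=1 (border 'd')
j=20 s[j]='c': π[20]=2 (border 'dc')
j=21 s[j]='a': k: 2→0; π[21]=0 (border '')
j=22 s[j]='d': π[22]=1 (border 'd')
j=23 s[j]='d': k: 1→0; π[23]=1 (border 'd')
j=24 s[j]='c': π[24]=2 (border 'dc')
j=25 s[j]='d': k: 2→0; π[25]=1 (border 'd')
j=26 s[j]='a': k: 1→0; π[26]=0 (border '')
j=27 s[j]='a': π[27]=0 (border '')
j=28 s[j]='c': π[28]=0 (border '')
j=29 s[j]='b': π[29]=0 (border '')
j=30 s[j]='b': π[30]=0 (border '')
j=31 s[j]='d': π[31]=1 (border 'd')
j=32 s[j]='c': π[32]=2 (border 'dc')
j=33 s[j]='b': π[33]=3 (border 'dcb')
j=34 s[j]='c': k: 3→0; π[34]=0 (border '')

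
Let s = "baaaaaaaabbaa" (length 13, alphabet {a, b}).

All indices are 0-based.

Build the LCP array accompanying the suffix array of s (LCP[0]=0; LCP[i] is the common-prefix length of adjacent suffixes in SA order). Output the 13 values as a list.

sorted suffixes:
  #0 SA[0]=12  'a'
  #1 SA[1]=11  'aa'
  #2 SA[2]=1  'aaaaaaaabbaa'
  #3 SA[3]=2  'aaaaaaabbaa'
  #4 SA[4]=3  'aaaaaabbaa'
  #5 SA[5]=4  'aaaaabbaa'
  #6 SA[6]=5  'aaaabbaa'
  #7 SA[7]=6  'aaabbaa'
  #8 SA[8]=7  'aabbaa'
  #9 SA[9]=8  'abbaa'
  #10 SA[10]=10  'baa'
  #11 SA[11]=0  'baaaaaaaabbaa'
  #12 SA[12]=9  'bbaa'

SA = [12, 11, 1, 2, 3, 4, 5, 6, 7, 8, 10, 0, 9]
[i] adj suffixes → lcp
  [1] 12/11 → 1 ('a')
  [2] 11/1 → 2 ('aa')
  [3] 1/2 → 7 ('aaaaaaa')
  [4] 2/3 → 6 ('aaaaaa')
  [5] 3/4 → 5 ('aaaaa')
  [6] 4/5 → 4 ('aaaa')
  [7] 5/6 → 3 ('aaa')
  [8] 6/7 → 2 ('aa')
  [9] 7/8 → 1 ('a')
  [10] 8/10 → 0 ('')
  [11] 10/0 → 3 ('baa')
  [12] 0/9 → 1 ('b')

[0, 1, 2, 7, 6, 5, 4, 3, 2, 1, 0, 3, 1]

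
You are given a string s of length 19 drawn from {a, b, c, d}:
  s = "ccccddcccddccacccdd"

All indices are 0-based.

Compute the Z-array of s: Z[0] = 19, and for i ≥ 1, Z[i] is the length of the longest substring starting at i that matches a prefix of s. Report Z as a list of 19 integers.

[19, 3, 2, 1, 0, 0, 3, 2, 1, 0, 0, 2, 1, 0, 3, 2, 1, 0, 0]

Z[0]=19
i=1: i≥r, start 0; Z[1]=3 extend→box=[1,4)
i=2: min(r-i=2, Z[1]=3)=2; Z[2]=2
i=3: min(r-i=1, Z[2]=2)=1; Z[3]=1
i=4: i≥r, start 0; Z[4]=0
i=5: i≥r, start 0; Z[5]=0
i=6: i≥r, start 0; Z[6]=3 extend→box=[6,9)
i=7: min(r-i=2, Z[1]=3)=2; Z[7]=2
i=8: min(r-i=1, Z[2]=2)=1; Z[8]=1
i=9: i≥r, start 0; Z[9]=0
i=10: i≥r, start 0; Z[10]=0
i=11: i≥r, start 0; Z[11]=2 extend→box=[11,13)
i=12: min(r-i=1, Z[1]=3)=1; Z[12]=1
i=13: i≥r, start 0; Z[13]=0
i=14: i≥r, start 0; Z[14]=3 extend→box=[14,17)
i=15: min(r-i=2, Z[1]=3)=2; Z[15]=2
i=16: min(r-i=1, Z[2]=2)=1; Z[16]=1
i=17: i≥r, start 0; Z[17]=0
i=18: i≥r, start 0; Z[18]=0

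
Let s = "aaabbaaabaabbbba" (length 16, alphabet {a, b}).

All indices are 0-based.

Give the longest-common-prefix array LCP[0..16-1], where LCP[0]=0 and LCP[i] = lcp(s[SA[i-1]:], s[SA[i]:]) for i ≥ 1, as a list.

rank→(start, suffix):
  0 → (15, 'a')
  1 → (5, 'aaabaabbbba')
  2 → (0, 'aaabbaaabaabbbba')
  3 → (6, 'aabaabbbba')
  4 → (1, 'aabbaaabaabbbba')
  5 → (9, 'aabbbba')
  6 → (7, 'abaabbbba')
  7 → (2, 'abbaaabaabbbba')
  8 → (10, 'abbbba')
  9 → (14, 'ba')
  10 → (4, 'baaabaabbbba')
  11 → (8, 'baabbbba')
  12 → (13, 'bba')
  13 → (3, 'bbaaabaabbbba')
  14 → (12, 'bbba')
  15 → (11, 'bbbba')

SA = [15, 5, 0, 6, 1, 9, 7, 2, 10, 14, 4, 8, 13, 3, 12, 11]
rank  pair      lcp
   1  s[15:],s[5:]  1  'a'
   2  s[5:],s[0:]  4  'aaab'
   3  s[0:],s[6:]  2  'aa'
   4  s[6:],s[1:]  3  'aab'
   5  s[1:],s[9:]  4  'aabb'
   6  s[9:],s[7:]  1  'a'
   7  s[7:],s[2:]  2  'ab'
   8  s[2:],s[10:]  3  'abb'
   9  s[10:],s[14:]  0  ''
  10  s[14:],s[4:]  2  'ba'
  11  s[4:],s[8:]  3  'baa'
  12  s[8:],s[13:]  1  'b'
  13  s[13:],s[3:]  3  'bba'
  14  s[3:],s[12:]  2  'bb'
  15  s[12:],s[11:]  3  'bbb'

[0, 1, 4, 2, 3, 4, 1, 2, 3, 0, 2, 3, 1, 3, 2, 3]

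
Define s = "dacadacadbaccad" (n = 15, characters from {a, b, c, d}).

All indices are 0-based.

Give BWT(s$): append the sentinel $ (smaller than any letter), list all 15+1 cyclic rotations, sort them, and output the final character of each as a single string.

rank  rotation          last
    0  $dacadacadbaccad  d
    1  acadacadbaccad$d  d
    2  acadbaccad$dacad  d
    3  accad$dacadacadb  b
    4  ad$dacadacadbacc  c
    5  adacadbaccad$dac  c
    6  adbaccad$dacadac  c
    7  baccad$dacadacad  d
    8  cad$dacadacadbac  c
    9  cadacadbaccad$da  a
   10  cadbaccad$dacada  a
   11  ccad$dacadacadba  a
   12  d$dacadacadbacca  a
   13  dacadacadbaccad$  $
   14  dacadbaccad$daca  a
   15  dbaccad$dacadaca  a

dddbcccdcaaaa$aa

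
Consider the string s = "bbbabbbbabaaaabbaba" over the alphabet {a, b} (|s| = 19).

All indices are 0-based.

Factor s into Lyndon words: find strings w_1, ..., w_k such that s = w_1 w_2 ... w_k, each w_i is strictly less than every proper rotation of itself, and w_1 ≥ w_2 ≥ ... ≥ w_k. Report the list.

["b", "b", "b", "abbbb", "ab", "aaaabbab", "a"]

emit factor 1: 'b' (i=0, period=1)
emit factor 2: 'b' (i=1, period=1)
emit factor 3: 'b' (i=2, period=1)
emit factor 4: 'abbbb' (i=3, period=5)
emit factor 5: 'ab' (i=8, period=2)
emit factor 6: 'aaaabbab' (i=10, period=8)
emit factor 7: 'a' (i=18, period=1)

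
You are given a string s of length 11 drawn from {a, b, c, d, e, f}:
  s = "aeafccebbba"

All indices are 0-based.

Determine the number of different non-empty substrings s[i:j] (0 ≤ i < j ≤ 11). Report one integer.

rank | idx | suffix
   0 |  10 | a
   1 |   0 | aeafccebbba
   2 |   2 | afccebbba
   3 |   9 | ba
   4 |   8 | bba
   5 |   7 | bbba
   6 |   4 | ccebbba
   7 |   5 | cebbba
   8 |   1 | eafccebbba
   9 |   6 | ebbba
  10 |   3 | fccebbba

SA = [10, 0, 2, 9, 8, 7, 4, 5, 1, 6, 3]
rank  pair      lcp
   1  s[10:],s[0:]  1  'a'
   2  s[0:],s[2:]  1  'a'
   3  s[2:],s[9:]  0  ''
   4  s[9:],s[8:]  1  'b'
   5  s[8:],s[7:]  2  'bb'
   6  s[7:],s[4:]  0  ''
   7  s[4:],s[5:]  1  'c'
   8  s[5:],s[1:]  0  ''
   9  s[1:],s[6:]  1  'e'
  10  s[6:],s[3:]  0  ''

n(n+1)/2 = 11·12/2 = 66
Σ LCP = 0 + 1 + 1 + 0 + 1 + 2 + 0 + 1 + 0 + 1 + 0 = 7
distinct = 66 − 7 = 59

59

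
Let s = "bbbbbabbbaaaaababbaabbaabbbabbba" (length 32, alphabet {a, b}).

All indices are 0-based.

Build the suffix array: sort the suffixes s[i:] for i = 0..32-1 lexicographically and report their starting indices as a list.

rank→(start, suffix):
  0 → (31, 'a')
  1 → (9, 'aaaaababbaabbaabbbabbba')
  2 → (10, 'aaaababbaabbaabbbabbba')
  3 → (11, 'aaababbaabbaabbbabbba')
  4 → (12, 'aababbaabbaabbbabbba')
  5 → (18, 'aabbaabbbabbba')
  6 → (22, 'aabbbabbba')
  7 → (13, 'ababbaabbaabbbabbba')
  8 → (15, 'abbaabbaabbbabbba')
  9 → (19, 'abbaabbbabbba')
  10 → (27, 'abbba')
  11 → (5, 'abbbaaaaababbaabbaabbbabbba')
  12 → (23, 'abbbabbba')
  13 → (30, 'ba')
  14 → (8, 'baaaaababbaabbaabbbabbba')
  15 → (17, 'baabbaabbbabbba')
  16 → (21, 'baabbbabbba')
  17 → (14, 'babbaabbaabbbabbba')
  18 → (26, 'babbba')
  19 → (4, 'babbbaaaaababbaabbaabbbabbba')
  20 → (29, 'bba')
  21 → (7, 'bbaaaaababbaabbaabbbabbba')
  22 → (16, 'bbaabbaabbbabbba')
  23 → (20, 'bbaabbbabbba')
  24 → (25, 'bbabbba')
  25 → (3, 'bbabbbaaaaababbaabbaabbbabbba')
  26 → (28, 'bbba')
  27 → (6, 'bbbaaaaababbaabbaabbbabbba')
  28 → (24, 'bbbabbba')
  29 → (2, 'bbbabbbaaaaababbaabbaabbbabbba')
  30 → (1, 'bbbbabbbaaaaababbaabbaabbbabbba')
  31 → (0, 'bbbbbabbbaaaaababbaabbaabbbabbba')

[31, 9, 10, 11, 12, 18, 22, 13, 15, 19, 27, 5, 23, 30, 8, 17, 21, 14, 26, 4, 29, 7, 16, 20, 25, 3, 28, 6, 24, 2, 1, 0]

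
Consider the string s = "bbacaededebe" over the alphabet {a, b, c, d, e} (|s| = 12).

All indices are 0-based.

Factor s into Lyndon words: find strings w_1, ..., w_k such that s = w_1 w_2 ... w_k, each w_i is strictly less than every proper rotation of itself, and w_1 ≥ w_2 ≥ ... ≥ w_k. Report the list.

emit factor 1: 'b' (i=0, period=1)
emit factor 2: 'b' (i=1, period=1)
emit factor 3: 'acaededebe' (i=2, period=10)

["b", "b", "acaededebe"]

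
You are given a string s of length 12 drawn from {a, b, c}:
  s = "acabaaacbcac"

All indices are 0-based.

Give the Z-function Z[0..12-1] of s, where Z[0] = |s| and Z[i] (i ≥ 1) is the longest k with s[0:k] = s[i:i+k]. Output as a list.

[12, 0, 1, 0, 1, 1, 2, 0, 0, 0, 2, 0]

Z[0]=12
i=1: i≥r, start 0; Z[1]=0
i=2: i≥r, start 0; Z[2]=1 extend→box=[2,3)
i=3: i≥r, start 0; Z[3]=0
i=4: i≥r, start 0; Z[4]=1 extend→box=[4,5)
i=5: i≥r, start 0; Z[5]=1 extend→box=[5,6)
i=6: i≥r, start 0; Z[6]=2 extend→box=[6,8)
i=7: min(r-i=1, Z[1]=0)=0; Z[7]=0
i=8: i≥r, start 0; Z[8]=0
i=9: i≥r, start 0; Z[9]=0
i=10: i≥r, start 0; Z[10]=2 extend→box=[10,12)
i=11: min(r-i=1, Z[1]=0)=0; Z[11]=0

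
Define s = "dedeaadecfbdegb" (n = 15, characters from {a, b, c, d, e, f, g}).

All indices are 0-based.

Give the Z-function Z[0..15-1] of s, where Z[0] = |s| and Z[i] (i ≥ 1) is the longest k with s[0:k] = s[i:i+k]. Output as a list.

[15, 0, 2, 0, 0, 0, 2, 0, 0, 0, 0, 2, 0, 0, 0]

Z[0]=15
i=1: outside box; Z[1]=0
i=2: outside box; Z[2]=2 extend→box=[2,4)
i=3: min(r-i=1, Z[1]=0)=0; Z[3]=0
i=4: outside box; Z[4]=0
i=5: outside box; Z[5]=0
i=6: outside box; Z[6]=2 extend→box=[6,8)
i=7: min(r-i=1, Z[1]=0)=0; Z[7]=0
i=8: outside box; Z[8]=0
i=9: outside box; Z[9]=0
i=10: outside box; Z[10]=0
i=11: outside box; Z[11]=2 extend→box=[11,13)
i=12: min(r-i=1, Z[1]=0)=0; Z[12]=0
i=13: outside box; Z[13]=0
i=14: outside box; Z[14]=0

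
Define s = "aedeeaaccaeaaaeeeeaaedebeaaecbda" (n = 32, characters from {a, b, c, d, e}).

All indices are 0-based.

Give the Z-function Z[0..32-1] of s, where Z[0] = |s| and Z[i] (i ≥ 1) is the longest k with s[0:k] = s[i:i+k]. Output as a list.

[32, 0, 0, 0, 0, 1, 1, 0, 0, 2, 0, 1, 1, 2, 0, 0, 0, 0, 1, 4, 0, 0, 0, 0, 0, 1, 2, 0, 0, 0, 0, 1]

Z[0]=32
i=1: fresh scan; Z[1]=0
i=2: fresh scan; Z[2]=0
i=3: fresh scan; Z[3]=0
i=4: fresh scan; Z[4]=0
i=5: fresh scan; Z[5]=1 extend→box=[5,6)
i=6: fresh scan; Z[6]=1 extend→box=[6,7)
i=7: fresh scan; Z[7]=0
i=8: fresh scan; Z[8]=0
i=9: fresh scan; Z[9]=2 extend→box=[9,11)
i=10: min(r-i=1, Z[1]=0)=0; Z[10]=0
i=11: fresh scan; Z[11]=1 extend→box=[11,12)
i=12: fresh scan; Z[12]=1 extend→box=[12,13)
i=13: fresh scan; Z[13]=2 extend→box=[13,15)
i=14: min(r-i=1, Z[1]=0)=0; Z[14]=0
i=15: fresh scan; Z[15]=0
i=16: fresh scan; Z[16]=0
i=17: fresh scan; Z[17]=0
i=18: fresh scan; Z[18]=1 extend→box=[18,19)
i=19: fresh scan; Z[19]=4 extend→box=[19,23)
i=20: min(r-i=3, Z[1]=0)=0; Z[20]=0
i=21: min(r-i=2, Z[2]=0)=0; Z[21]=0
i=22: min(r-i=1, Z[3]=0)=0; Z[22]=0
i=23: fresh scan; Z[23]=0
i=24: fresh scan; Z[24]=0
i=25: fresh scan; Z[25]=1 extend→box=[25,26)
i=26: fresh scan; Z[26]=2 extend→box=[26,28)
i=27: min(r-i=1, Z[1]=0)=0; Z[27]=0
i=28: fresh scan; Z[28]=0
i=29: fresh scan; Z[29]=0
i=30: fresh scan; Z[30]=0
i=31: fresh scan; Z[31]=1 extend→box=[31,32)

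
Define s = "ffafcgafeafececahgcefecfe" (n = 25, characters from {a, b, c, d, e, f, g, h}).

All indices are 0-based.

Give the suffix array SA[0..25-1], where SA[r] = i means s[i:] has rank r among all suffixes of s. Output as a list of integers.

rank | idx | suffix
   0 |   2 | afcgafeafececahgcefecfe
   1 |   6 | afeafececahgcefecfe
   2 |   9 | afececahgcefecfe
   3 |  15 | ahgcefecfe
   4 |  14 | cahgcefecfe
   5 |  12 | cecahgcefecfe
   6 |  18 | cefecfe
   7 |  22 | cfe
   8 |   4 | cgafeafececahgcefecfe
   9 |  24 | e
  10 |   8 | eafececahgcefecfe
  11 |  13 | ecahgcefecfe
  12 |  11 | ececahgcefecfe
  13 |  21 | ecfe
  14 |  19 | efecfe
  15 |   1 | fafcgafeafececahgcefecfe
  16 |   3 | fcgafeafececahgcefecfe
  17 |  23 | fe
  18 |   7 | feafececahgcefecfe
  19 |  10 | fececahgcefecfe
  20 |  20 | fecfe
  21 |   0 | ffafcgafeafececahgcefecfe
  22 |   5 | gafeafececahgcefecfe
  23 |  17 | gcefecfe
  24 |  16 | hgcefecfe

[2, 6, 9, 15, 14, 12, 18, 22, 4, 24, 8, 13, 11, 21, 19, 1, 3, 23, 7, 10, 20, 0, 5, 17, 16]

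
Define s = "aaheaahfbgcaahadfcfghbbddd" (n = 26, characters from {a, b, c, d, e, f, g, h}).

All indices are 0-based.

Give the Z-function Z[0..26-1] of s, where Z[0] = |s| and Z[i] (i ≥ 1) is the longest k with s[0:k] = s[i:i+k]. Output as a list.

[26, 1, 0, 0, 3, 1, 0, 0, 0, 0, 0, 3, 1, 0, 1, 0, 0, 0, 0, 0, 0, 0, 0, 0, 0, 0]

Z[0]=26
i=1: i≥r, start 0; Z[1]=1 scan→box=[1,2)
i=2: i≥r, start 0; Z[2]=0
i=3: i≥r, start 0; Z[3]=0
i=4: i≥r, start 0; Z[4]=3 scan→box=[4,7)
i=5: min(r-i=2, Z[1]=1)=1; Z[5]=1
i=6: min(r-i=1, Z[2]=0)=0; Z[6]=0
i=7: i≥r, start 0; Z[7]=0
i=8: i≥r, start 0; Z[8]=0
i=9: i≥r, start 0; Z[9]=0
i=10: i≥r, start 0; Z[10]=0
i=11: i≥r, start 0; Z[11]=3 scan→box=[11,14)
i=12: min(r-i=2, Z[1]=1)=1; Z[12]=1
i=13: min(r-i=1, Z[2]=0)=0; Z[13]=0
i=14: i≥r, start 0; Z[14]=1 scan→box=[14,15)
i=15: i≥r, start 0; Z[15]=0
i=16: i≥r, start 0; Z[16]=0
i=17: i≥r, start 0; Z[17]=0
i=18: i≥r, start 0; Z[18]=0
i=19: i≥r, start 0; Z[19]=0
i=20: i≥r, start 0; Z[20]=0
i=21: i≥r, start 0; Z[21]=0
i=22: i≥r, start 0; Z[22]=0
i=23: i≥r, start 0; Z[23]=0
i=24: i≥r, start 0; Z[24]=0
i=25: i≥r, start 0; Z[25]=0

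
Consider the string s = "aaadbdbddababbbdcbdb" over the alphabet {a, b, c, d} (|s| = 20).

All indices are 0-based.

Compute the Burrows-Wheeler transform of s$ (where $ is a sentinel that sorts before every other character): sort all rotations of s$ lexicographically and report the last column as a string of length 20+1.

b$adbadaabcdbdddbabbb

rank  rotation               last
    0  $aaadbdbddababbbdcbdb  b
    1  aaadbdbddababbbdcbdb$  $
    2  aadbdbddababbbdcbdb$a  a
    3  ababbbdcbdb$aaadbdbdd  d
    4  abbbdcbdb$aaadbdbddab  b
    5  adbdbddababbbdcbdb$aa  a
    6  b$aaadbdbddababbbdcbd  d
    7  babbbdcbdb$aaadbdbdda  a
    8  bbbdcbdb$aaadbdbddaba  a
    9  bbdcbdb$aaadbdbddabab  b
   10  bdb$aaadbdbddababbbdc  c
   11  bdbddababbbdcbdb$aaad  d
   12  bdcbdb$aaadbdbddababb  b
   13  bddababbbdcbdb$aaadbd  d
   14  cbdb$aaadbdbddababbbd  d
   15  dababbbdcbdb$aaadbdbd  d
   16  db$aaadbdbddababbbdcb  b
   17  dbdbddababbbdcbdb$aaa  a
   18  dbddababbbdcbdb$aaadb  b
   19  dcbdb$aaadbdbddababbb  b
   20  ddababbbdcbdb$aaadbdb  b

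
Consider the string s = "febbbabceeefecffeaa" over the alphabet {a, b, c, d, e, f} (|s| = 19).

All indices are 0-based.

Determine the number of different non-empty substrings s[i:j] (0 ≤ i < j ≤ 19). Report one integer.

172

rank→(start, suffix):
  0 → (18, 'a')
  1 → (17, 'aa')
  2 → (5, 'abceeefecffeaa')
  3 → (4, 'babceeefecffeaa')
  4 → (3, 'bbabceeefecffeaa')
  5 → (2, 'bbbabceeefecffeaa')
  6 → (6, 'bceeefecffeaa')
  7 → (7, 'ceeefecffeaa')
  8 → (13, 'cffeaa')
  9 → (16, 'eaa')
  10 → (1, 'ebbbabceeefecffeaa')
  11 → (12, 'ecffeaa')
  12 → (8, 'eeefecffeaa')
  13 → (9, 'eefecffeaa')
  14 → (10, 'efecffeaa')
  15 → (15, 'feaa')
  16 → (0, 'febbbabceeefecffeaa')
  17 → (11, 'fecffeaa')
  18 → (14, 'ffeaa')

SA = [18, 17, 5, 4, 3, 2, 6, 7, 13, 16, 1, 12, 8, 9, 10, 15, 0, 11, 14]
i: (SA[i-1],SA[i]) lcp shared
  1: (18,17) 1 'a'
  2: (17,5) 1 'a'
  3: (5,4) 0 ''
  4: (4,3) 1 'b'
  5: (3,2) 2 'bb'
  6: (2,6) 1 'b'
  7: (6,7) 0 ''
  8: (7,13) 1 'c'
  9: (13,16) 0 ''
  10: (16,1) 1 'e'
  11: (1,12) 1 'e'
  12: (12,8) 1 'e'
  13: (8,9) 2 'ee'
  14: (9,10) 1 'e'
  15: (10,15) 0 ''
  16: (15,0) 2 'fe'
  17: (0,11) 2 'fe'
  18: (11,14) 1 'f'

n(n+1)/2 = 19·20/2 = 190
Σ LCP = 0 + 1 + 1 + 0 + 1 + 2 + 1 + 0 + 1 + 0 + 1 + 1 + 1 + 2 + 1 + 0 + 2 + 2 + 1 = 18
distinct = 190 − 18 = 172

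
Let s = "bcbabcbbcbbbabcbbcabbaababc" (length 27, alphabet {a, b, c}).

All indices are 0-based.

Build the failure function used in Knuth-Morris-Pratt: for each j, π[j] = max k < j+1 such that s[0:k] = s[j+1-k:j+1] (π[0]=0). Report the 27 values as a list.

π[0] = 0
j=1 s[j]='c': π[1]=0 (border '')
j=2 s[j]='b': π[2]=1 (border 'b')
j=3 s[j]='a': k: 1→0; π[3]=0 (border '')
j=4 s[j]='b': π[4]=1 (border 'b')
j=5 s[j]='c': π[5]=2 (border 'bc')
j=6 s[j]='b': π[6]=3 (border 'bcb')
j=7 s[j]='b': k: 3→1→0; π[7]=1 (border 'b')
j=8 s[j]='c': π[8]=2 (border 'bc')
j=9 s[j]='b': π[9]=3 (border 'bcb')
j=10 s[j]='b': k: 3→1→0; π[10]=1 (border 'b')
j=11 s[j]='b': k: 1→0; π[11]=1 (border 'b')
j=12 s[j]='a': k: 1→0; π[12]=0 (border '')
j=13 s[j]='b': π[13]=1 (border 'b')
j=14 s[j]='c': π[14]=2 (border 'bc')
j=15 s[j]='b': π[15]=3 (border 'bcb')
j=16 s[j]='b': k: 3→1→0; π[16]=1 (border 'b')
j=17 s[j]='c': π[17]=2 (border 'bc')
j=18 s[j]='a': k: 2→0; π[18]=0 (border '')
j=19 s[j]='b': π[19]=1 (border 'b')
j=20 s[j]='b': k: 1→0; π[20]=1 (border 'b')
j=21 s[j]='a': k: 1→0; π[21]=0 (border '')
j=22 s[j]='a': π[22]=0 (border '')
j=23 s[j]='b': π[23]=1 (border 'b')
j=24 s[j]='a': k: 1→0; π[24]=0 (border '')
j=25 s[j]='b': π[25]=1 (border 'b')
j=26 s[j]='c': π[26]=2 (border 'bc')

[0, 0, 1, 0, 1, 2, 3, 1, 2, 3, 1, 1, 0, 1, 2, 3, 1, 2, 0, 1, 1, 0, 0, 1, 0, 1, 2]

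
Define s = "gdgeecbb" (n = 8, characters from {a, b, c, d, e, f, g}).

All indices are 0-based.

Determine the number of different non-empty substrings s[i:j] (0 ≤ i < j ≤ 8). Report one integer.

sorted suffixes:
  #0 SA[0]=7  'b'
  #1 SA[1]=6  'bb'
  #2 SA[2]=5  'cbb'
  #3 SA[3]=1  'dgeecbb'
  #4 SA[4]=4  'ecbb'
  #5 SA[5]=3  'eecbb'
  #6 SA[6]=0  'gdgeecbb'
  #7 SA[7]=2  'geecbb'

SA = [7, 6, 5, 1, 4, 3, 0, 2]
i: (SA[i-1],SA[i]) lcp shared
  1: (7,6) 1 'b'
  2: (6,5) 0 ''
  3: (5,1) 0 ''
  4: (1,4) 0 ''
  5: (4,3) 1 'e'
  6: (3,0) 0 ''
  7: (0,2) 1 'g'

n(n+1)/2 = 8·9/2 = 36
Σ LCP = 0 + 1 + 0 + 0 + 0 + 1 + 0 + 1 = 3
distinct = 36 − 3 = 33

33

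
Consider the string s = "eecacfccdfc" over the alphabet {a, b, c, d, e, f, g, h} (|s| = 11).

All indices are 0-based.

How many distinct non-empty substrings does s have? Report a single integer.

59

rank | idx | suffix
   0 |   3 | acfccdfc
   1 |  10 | c
   2 |   2 | cacfccdfc
   3 |   6 | ccdfc
   4 |   7 | cdfc
   5 |   4 | cfccdfc
   6 |   8 | dfc
   7 |   1 | ecacfccdfc
   8 |   0 | eecacfccdfc
   9 |   9 | fc
  10 |   5 | fccdfc

SA = [3, 10, 2, 6, 7, 4, 8, 1, 0, 9, 5]
rank  pair      lcp
   1  s[3:],s[10:]  0  ''
   2  s[10:],s[2:]  1  'c'
   3  s[2:],s[6:]  1  'c'
   4  s[6:],s[7:]  1  'c'
   5  s[7:],s[4:]  1  'c'
   6  s[4:],s[8:]  0  ''
   7  s[8:],s[1:]  0  ''
   8  s[1:],s[0:]  1  'e'
   9  s[0:],s[9:]  0  ''
  10  s[9:],s[5:]  2  'fc'

n(n+1)/2 = 11·12/2 = 66
Σ LCP = 0 + 0 + 1 + 1 + 1 + 1 + 0 + 0 + 1 + 0 + 2 = 7
distinct = 66 − 7 = 59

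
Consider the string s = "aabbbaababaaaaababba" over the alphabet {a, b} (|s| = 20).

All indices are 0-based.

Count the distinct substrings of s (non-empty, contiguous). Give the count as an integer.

rank→(start, suffix):
  0 → (19, 'a')
  1 → (10, 'aaaaababba')
  2 → (11, 'aaaababba')
  3 → (12, 'aaababba')
  4 → (5, 'aababaaaaababba')
  5 → (13, 'aababba')
  6 → (0, 'aabbbaababaaaaababba')
  7 → (8, 'abaaaaababba')
  8 → (6, 'ababaaaaababba')
  9 → (14, 'ababba')
  10 → (16, 'abba')
  11 → (1, 'abbbaababaaaaababba')
  12 → (18, 'ba')
  13 → (9, 'baaaaababba')
  14 → (4, 'baababaaaaababba')
  15 → (7, 'babaaaaababba')
  16 → (15, 'babba')
  17 → (17, 'bba')
  18 → (3, 'bbaababaaaaababba')
  19 → (2, 'bbbaababaaaaababba')

SA = [19, 10, 11, 12, 5, 13, 0, 8, 6, 14, 16, 1, 18, 9, 4, 7, 15, 17, 3, 2]
rank  pair      lcp
   1  s[19:],s[10:]  1  'a'
   2  s[10:],s[11:]  4  'aaaa'
   3  s[11:],s[12:]  3  'aaa'
   4  s[12:],s[5:]  2  'aa'
   5  s[5:],s[13:]  5  'aabab'
   6  s[13:],s[0:]  3  'aab'
   7  s[0:],s[8:]  1  'a'
   8  s[8:],s[6:]  3  'aba'
   9  s[6:],s[14:]  4  'abab'
  10  s[14:],s[16:]  2  'ab'
  11  s[16:],s[1:]  3  'abb'
  12  s[1:],s[18:]  0  ''
  13  s[18:],s[9:]  2  'ba'
  14  s[9:],s[4:]  3  'baa'
  15  s[4:],s[7:]  2  'ba'
  16  s[7:],s[15:]  3  'bab'
  17  s[15:],s[17:]  1  'b'
  18  s[17:],s[3:]  3  'bba'
  19  s[3:],s[2:]  2  'bb'

n(n+1)/2 = 20·21/2 = 210
Σ LCP = 0 + 1 + 4 + 3 + 2 + 5 + 3 + 1 + 3 + 4 + 2 + 3 + 0 + 2 + 3 + 2 + 3 + 1 + 3 + 2 = 47
distinct = 210 − 47 = 163

163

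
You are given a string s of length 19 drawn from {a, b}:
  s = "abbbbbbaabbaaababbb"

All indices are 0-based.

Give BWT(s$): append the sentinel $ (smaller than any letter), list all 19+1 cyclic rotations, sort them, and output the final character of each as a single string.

rank  rotation              last
    0  $abbbbbbaabbaaababbb  b
    1  aaababbb$abbbbbbaabb  b
    2  aababbb$abbbbbbaabba  a
    3  aabbaaababbb$abbbbbb  b
    4  ababbb$abbbbbbaabbaa  a
    5  abbaaababbb$abbbbbba  a
    6  abbb$abbbbbbaabbaaab  b
    7  abbbbbbaabbaaababbb$  $
    8  b$abbbbbbaabbaaababb  b
    9  baaababbb$abbbbbbaab  b
   10  baabbaaababbb$abbbbb  b
   11  babbb$abbbbbbaabbaaa  a
   12  bb$abbbbbbaabbaaabab  b
   13  bbaaababbb$abbbbbbaa  a
   14  bbaabbaaababbb$abbbb  b
   15  bbb$abbbbbbaabbaaaba  a
   16  bbbaabbaaababbb$abbb  b
   17  bbbbaabbaaababbb$abb  b
   18  bbbbbaabbaaababbb$ab  b
   19  bbbbbbaabbaaababbb$a  a

bbabaab$bbbabababbba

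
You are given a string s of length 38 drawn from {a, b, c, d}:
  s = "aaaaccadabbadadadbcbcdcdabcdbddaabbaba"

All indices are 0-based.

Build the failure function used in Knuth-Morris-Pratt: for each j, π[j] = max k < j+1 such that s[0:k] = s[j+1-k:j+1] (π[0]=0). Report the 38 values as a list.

[0, 1, 2, 3, 0, 0, 1, 0, 1, 0, 0, 1, 0, 1, 0, 1, 0, 0, 0, 0, 0, 0, 0, 0, 1, 0, 0, 0, 0, 0, 0, 1, 2, 0, 0, 1, 0, 1]

π[0] = 0
j=1 s[j]='a': π[1]=1 (border 'a')
j=2 s[j]='a': π[2]=2 (border 'aa')
j=3 s[j]='a': π[3]=3 (border 'aaa')
j=4 s[j]='c': k: 3→2→1→0; π[4]=0 (border '')
j=5 s[j]='c': π[5]=0 (border '')
j=6 s[j]='a': π[6]=1 (border 'a')
j=7 s[j]='d': k: 1→0; π[7]=0 (border '')
j=8 s[j]='a': π[8]=1 (border 'a')
j=9 s[j]='b': k: 1→0; π[9]=0 (border '')
j=10 s[j]='b': π[10]=0 (border '')
j=11 s[j]='a': π[11]=1 (border 'a')
j=12 s[j]='d': k: 1→0; π[12]=0 (border '')
j=13 s[j]='a': π[13]=1 (border 'a')
j=14 s[j]='d': k: 1→0; π[14]=0 (border '')
j=15 s[j]='a': π[15]=1 (border 'a')
j=16 s[j]='d': k: 1→0; π[16]=0 (border '')
j=17 s[j]='b': π[17]=0 (border '')
j=18 s[j]='c': π[18]=0 (border '')
j=19 s[j]='b': π[19]=0 (border '')
j=20 s[j]='c': π[20]=0 (border '')
j=21 s[j]='d': π[21]=0 (border '')
j=22 s[j]='c': π[22]=0 (border '')
j=23 s[j]='d': π[23]=0 (border '')
j=24 s[j]='a': π[24]=1 (border 'a')
j=25 s[j]='b': k: 1→0; π[25]=0 (border '')
j=26 s[j]='c': π[26]=0 (border '')
j=27 s[j]='d': π[27]=0 (border '')
j=28 s[j]='b': π[28]=0 (border '')
j=29 s[j]='d': π[29]=0 (border '')
j=30 s[j]='d': π[30]=0 (border '')
j=31 s[j]='a': π[31]=1 (border 'a')
j=32 s[j]='a': π[32]=2 (border 'aa')
j=33 s[j]='b': k: 2→1→0; π[33]=0 (border '')
j=34 s[j]='b': π[34]=0 (border '')
j=35 s[j]='a': π[35]=1 (border 'a')
j=36 s[j]='b': k: 1→0; π[36]=0 (border '')
j=37 s[j]='a': π[37]=1 (border 'a')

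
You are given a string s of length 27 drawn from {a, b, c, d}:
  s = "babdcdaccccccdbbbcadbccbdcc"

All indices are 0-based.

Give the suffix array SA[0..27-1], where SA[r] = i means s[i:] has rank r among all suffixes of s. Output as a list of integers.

rank→(start, suffix):
  0 → (1, 'abdcdaccccccdbbbcadbccbdcc')
  1 → (6, 'accccccdbbbcadbccbdcc')
  2 → (18, 'adbccbdcc')
  3 → (0, 'babdcdaccccccdbbbcadbccbdcc')
  4 → (14, 'bbbcadbccbdcc')
  5 → (15, 'bbcadbccbdcc')
  6 → (16, 'bcadbccbdcc')
  7 → (20, 'bccbdcc')
  8 → (23, 'bdcc')
  9 → (2, 'bdcdaccccccdbbbcadbccbdcc')
  10 → (26, 'c')
  11 → (17, 'cadbccbdcc')
  12 → (22, 'cbdcc')
  13 → (25, 'cc')
  14 → (21, 'ccbdcc')
  15 → (7, 'ccccccdbbbcadbccbdcc')
  16 → (8, 'cccccdbbbcadbccbdcc')
  17 → (9, 'ccccdbbbcadbccbdcc')
  18 → (10, 'cccdbbbcadbccbdcc')
  19 → (11, 'ccdbbbcadbccbdcc')
  20 → (4, 'cdaccccccdbbbcadbccbdcc')
  21 → (12, 'cdbbbcadbccbdcc')
  22 → (5, 'daccccccdbbbcadbccbdcc')
  23 → (13, 'dbbbcadbccbdcc')
  24 → (19, 'dbccbdcc')
  25 → (24, 'dcc')
  26 → (3, 'dcdaccccccdbbbcadbccbdcc')

[1, 6, 18, 0, 14, 15, 16, 20, 23, 2, 26, 17, 22, 25, 21, 7, 8, 9, 10, 11, 4, 12, 5, 13, 19, 24, 3]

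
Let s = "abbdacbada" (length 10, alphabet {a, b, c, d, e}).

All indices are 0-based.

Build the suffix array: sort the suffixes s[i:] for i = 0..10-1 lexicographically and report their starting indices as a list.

sorted suffixes:
  #0 SA[0]=9  'a'
  #1 SA[1]=0  'abbdacbada'
  #2 SA[2]=4  'acbada'
  #3 SA[3]=7  'ada'
  #4 SA[4]=6  'bada'
  #5 SA[5]=1  'bbdacbada'
  #6 SA[6]=2  'bdacbada'
  #7 SA[7]=5  'cbada'
  #8 SA[8]=8  'da'
  #9 SA[9]=3  'dacbada'

[9, 0, 4, 7, 6, 1, 2, 5, 8, 3]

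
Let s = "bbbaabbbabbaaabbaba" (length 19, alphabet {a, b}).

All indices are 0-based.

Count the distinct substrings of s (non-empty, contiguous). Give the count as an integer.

sorted suffixes:
  #0 SA[0]=18  'a'
  #1 SA[1]=11  'aaabbaba'
  #2 SA[2]=12  'aabbaba'
  #3 SA[3]=3  'aabbbabbaaabbaba'
  #4 SA[4]=16  'aba'
  #5 SA[5]=8  'abbaaabbaba'
  #6 SA[6]=13  'abbaba'
  #7 SA[7]=4  'abbbabbaaabbaba'
  #8 SA[8]=17  'ba'
  #9 SA[9]=10  'baaabbaba'
  #10 SA[10]=2  'baabbbabbaaabbaba'
  #11 SA[11]=15  'baba'
  #12 SA[12]=7  'babbaaabbaba'
  #13 SA[13]=9  'bbaaabbaba'
  #14 SA[14]=1  'bbaabbbabbaaabbaba'
  #15 SA[15]=14  'bbaba'
  #16 SA[16]=6  'bbabbaaabbaba'
  #17 SA[17]=0  'bbbaabbbabbaaabbaba'
  #18 SA[18]=5  'bbbabbaaabbaba'

SA = [18, 11, 12, 3, 16, 8, 13, 4, 17, 10, 2, 15, 7, 9, 1, 14, 6, 0, 5]
[i] adj suffixes → lcp
  [1] 18/11 → 1 ('a')
  [2] 11/12 → 2 ('aa')
  [3] 12/3 → 4 ('aabb')
  [4] 3/16 → 1 ('a')
  [5] 16/8 → 2 ('ab')
  [6] 8/13 → 4 ('abba')
  [7] 13/4 → 3 ('abb')
  [8] 4/17 → 0 ('')
  [9] 17/10 → 2 ('ba')
  [10] 10/2 → 3 ('baa')
  [11] 2/15 → 2 ('ba')
  [12] 15/7 → 3 ('bab')
  [13] 7/9 → 1 ('b')
  [14] 9/1 → 4 ('bbaa')
  [15] 1/14 → 3 ('bba')
  [16] 14/6 → 4 ('bbab')
  [17] 6/0 → 2 ('bb')
  [18] 0/5 → 4 ('bbba')

n(n+1)/2 = 19·20/2 = 190
Σ LCP = 0 + 1 + 2 + 4 + 1 + 2 + 4 + 3 + 0 + 2 + 3 + 2 + 3 + 1 + 4 + 3 + 4 + 2 + 4 = 45
distinct = 190 − 45 = 145

145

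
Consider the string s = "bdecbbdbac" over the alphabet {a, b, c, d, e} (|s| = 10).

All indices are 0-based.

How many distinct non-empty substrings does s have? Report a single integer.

rank→(start, suffix):
  0 → (8, 'ac')
  1 → (7, 'bac')
  2 → (4, 'bbdbac')
  3 → (5, 'bdbac')
  4 → (0, 'bdecbbdbac')
  5 → (9, 'c')
  6 → (3, 'cbbdbac')
  7 → (6, 'dbac')
  8 → (1, 'decbbdbac')
  9 → (2, 'ecbbdbac')

SA = [8, 7, 4, 5, 0, 9, 3, 6, 1, 2]
rank  pair      lcp
   1  s[8:],s[7:]  0  ''
   2  s[7:],s[4:]  1  'b'
   3  s[4:],s[5:]  1  'b'
   4  s[5:],s[0:]  2  'bd'
   5  s[0:],s[9:]  0  ''
   6  s[9:],s[3:]  1  'c'
   7  s[3:],s[6:]  0  ''
   8  s[6:],s[1:]  1  'd'
   9  s[1:],s[2:]  0  ''

n(n+1)/2 = 10·11/2 = 55
Σ LCP = 0 + 0 + 1 + 1 + 2 + 0 + 1 + 0 + 1 + 0 = 6
distinct = 55 − 6 = 49

49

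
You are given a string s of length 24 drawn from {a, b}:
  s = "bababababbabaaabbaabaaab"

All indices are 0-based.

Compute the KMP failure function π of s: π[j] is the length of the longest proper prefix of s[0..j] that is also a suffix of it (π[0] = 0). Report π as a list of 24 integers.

[0, 0, 1, 2, 3, 4, 5, 6, 7, 1, 2, 3, 4, 0, 0, 1, 1, 2, 0, 1, 2, 0, 0, 1]

π[0] = 0
j=1 s[j]='a': π[1]=0 (border '')
j=2 s[j]='b': π[2]=1 (border 'b')
j=3 s[j]='a': π[3]=2 (border 'ba')
j=4 s[j]='b': π[4]=3 (border 'bab')
j=5 s[j]='a': π[5]=4 (border 'baba')
j=6 s[j]='b': π[6]=5 (border 'babab')
j=7 s[j]='a': π[7]=6 (border 'bababa')
j=8 s[j]='b': π[8]=7 (border 'bababab')
j=9 s[j]='b': k: 7→5→3→1→0; π[9]=1 (border 'b')
j=10 s[j]='a': π[10]=2 (border 'ba')
j=11 s[j]='b': π[11]=3 (border 'bab')
j=12 s[j]='a': π[12]=4 (border 'baba')
j=13 s[j]='a': k: 4→2→0; π[13]=0 (border '')
j=14 s[j]='a': π[14]=0 (border '')
j=15 s[j]='b': π[15]=1 (border 'b')
j=16 s[j]='b': k: 1→0; π[16]=1 (border 'b')
j=17 s[j]='a': π[17]=2 (border 'ba')
j=18 s[j]='a': k: 2→0; π[18]=0 (border '')
j=19 s[j]='b': π[19]=1 (border 'b')
j=20 s[j]='a': π[20]=2 (border 'ba')
j=21 s[j]='a': k: 2→0; π[21]=0 (border '')
j=22 s[j]='a': π[22]=0 (border '')
j=23 s[j]='b': π[23]=1 (border 'b')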